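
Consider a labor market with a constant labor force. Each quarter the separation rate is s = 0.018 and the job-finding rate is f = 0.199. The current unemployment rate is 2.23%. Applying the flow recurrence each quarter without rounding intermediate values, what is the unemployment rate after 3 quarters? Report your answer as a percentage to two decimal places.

Unemployment rate after three quarters ≈ 5.38%.

With a fixed labor force, u_{t+1} = u_t + s·(1−u_t) − f·u_t = u_t·(1−s−f) + s.
Here 1−s−f = 0.783 and s = 0.018.
u_1 = 0.022300 × 0.783 + 0.018 = 0.035461.
u_2 = 0.035461 × 0.783 + 0.018 = 0.045766.
u_3 = 0.045766 × 0.783 + 0.018 = 0.053835.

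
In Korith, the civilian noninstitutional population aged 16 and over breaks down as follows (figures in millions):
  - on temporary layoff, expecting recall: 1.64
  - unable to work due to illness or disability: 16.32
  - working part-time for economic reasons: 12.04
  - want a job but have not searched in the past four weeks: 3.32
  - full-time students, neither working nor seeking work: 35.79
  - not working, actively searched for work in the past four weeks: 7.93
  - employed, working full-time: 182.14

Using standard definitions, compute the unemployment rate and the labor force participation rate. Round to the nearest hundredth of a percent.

Unemployment rate ≈ 4.70%; labor force participation rate ≈ 78.61%.

Employed = 12.04 + 182.14 = 194.18 million (anyone who worked, including part-time for economic reasons, counts as employed).
Unemployed = 1.64 + 7.93 = 9.57 million (jobless and actively searching, or on temporary layoff).
Labor force = 194.18 + 9.57 = 203.75 million.
Not in labor force = 16.32 + 3.32 + 35.79 = 55.43 million (those not working and not actively searching are outside the labor force — including those who want a job but have given up searching).
Civilian working-age population = 203.75 + 55.43 = 259.18 million.
Unemployment rate = 9.57 / 203.75 = 4.70%.
Labor force participation rate = 203.75 / 259.18 = 78.61%.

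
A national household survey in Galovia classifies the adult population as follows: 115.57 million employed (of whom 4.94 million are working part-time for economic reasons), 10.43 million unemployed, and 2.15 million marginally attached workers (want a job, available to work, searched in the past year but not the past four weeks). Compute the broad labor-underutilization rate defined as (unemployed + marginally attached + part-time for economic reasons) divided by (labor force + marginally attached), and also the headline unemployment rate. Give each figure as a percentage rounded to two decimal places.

Labor force = 115.57 + 10.43 = 126.00 million.
Numerator = 10.43 + 2.15 + 4.94 = 17.52 million.
Denominator = 126.00 + 2.15 = 128.15 million.
Broad rate = 17.52 / 128.15 = 13.67%.
Headline unemployment rate = 10.43 / 126.00 = 8.28%.

Broad underutilization rate ≈ 13.67%; headline unemployment rate ≈ 8.28%.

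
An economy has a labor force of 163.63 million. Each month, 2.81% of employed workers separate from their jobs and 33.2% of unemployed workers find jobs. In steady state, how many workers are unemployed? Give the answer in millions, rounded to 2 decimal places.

About 12.77 million are unemployed in steady state.

Steady-state unemployment rate u* = s/(s+f) = 2.81/(2.81+33.2) = 0.078034.
Unemployed = u* × labor force = 0.078034 × 163.63 ≈ 12.77 million.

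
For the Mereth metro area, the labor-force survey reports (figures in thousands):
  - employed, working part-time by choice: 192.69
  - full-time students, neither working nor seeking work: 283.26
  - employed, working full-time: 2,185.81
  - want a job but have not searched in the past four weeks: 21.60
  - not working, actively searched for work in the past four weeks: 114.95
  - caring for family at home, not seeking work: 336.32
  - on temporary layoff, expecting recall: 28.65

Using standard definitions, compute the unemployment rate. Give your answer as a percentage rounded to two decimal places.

Employed = 192.69 + 2,185.81 = 2,378.50 thousand.
Unemployed = 114.95 + 28.65 = 143.60 thousand (jobless and actively searching, or on temporary layoff).
Labor force = 2,378.50 + 143.60 = 2,522.10 thousand.
Unemployment rate = 143.60 / 2,522.10 = 5.69%.

Unemployment rate ≈ 5.69%.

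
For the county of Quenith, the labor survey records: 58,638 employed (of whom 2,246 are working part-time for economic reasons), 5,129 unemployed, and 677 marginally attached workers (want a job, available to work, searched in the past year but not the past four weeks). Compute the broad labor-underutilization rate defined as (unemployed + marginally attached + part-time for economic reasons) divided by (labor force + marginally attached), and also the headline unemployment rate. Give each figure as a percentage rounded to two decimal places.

Labor force = 58,638 + 5,129 = 63,767.
Numerator = 5,129 + 677 + 2,246 = 8,052.
Denominator = 63,767 + 677 = 64,444.
Broad rate = 8,052 / 64,444 = 12.49%.
Headline unemployment rate = 5,129 / 63,767 = 8.04%.

Broad underutilization rate ≈ 12.49%; headline unemployment rate ≈ 8.04%.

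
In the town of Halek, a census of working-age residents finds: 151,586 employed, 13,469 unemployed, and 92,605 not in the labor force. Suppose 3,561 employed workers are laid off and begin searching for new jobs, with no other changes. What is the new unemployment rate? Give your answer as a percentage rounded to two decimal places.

New unemployment rate ≈ 10.32%.

Initially, labor force = 151,586 + 13,469 = 165,055, so u = 13,469/165,055 = 8.16%.
After the change, employed falls and unemployed rises by 3,561; labor force unchanged → E = 148,025, U = 17,030, labor force = 165,055.
New unemployment rate = 17,030 / 165,055 = 10.32%.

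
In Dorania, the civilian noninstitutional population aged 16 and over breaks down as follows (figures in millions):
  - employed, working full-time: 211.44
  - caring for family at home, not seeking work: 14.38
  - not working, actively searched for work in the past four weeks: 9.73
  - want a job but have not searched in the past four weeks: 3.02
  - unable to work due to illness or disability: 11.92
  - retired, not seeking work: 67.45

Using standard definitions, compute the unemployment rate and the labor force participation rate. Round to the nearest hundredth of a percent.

Employed = 211.44 million.
Unemployed = 9.73 million.
Labor force = 211.44 + 9.73 = 221.17 million.
Not in labor force = 14.38 + 3.02 + 11.92 + 67.45 = 96.77 million (those not working and not actively searching are outside the labor force — including those who want a job but have given up searching).
Civilian working-age population = 221.17 + 96.77 = 317.94 million.
Unemployment rate = 9.73 / 221.17 = 4.40%.
Labor force participation rate = 221.17 / 317.94 = 69.56%.

Unemployment rate ≈ 4.40%; labor force participation rate ≈ 69.56%.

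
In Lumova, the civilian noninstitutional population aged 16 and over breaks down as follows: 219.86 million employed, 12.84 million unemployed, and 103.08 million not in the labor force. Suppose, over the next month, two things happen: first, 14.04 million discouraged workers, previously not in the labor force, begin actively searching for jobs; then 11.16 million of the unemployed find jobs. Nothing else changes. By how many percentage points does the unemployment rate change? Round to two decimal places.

The unemployment rate changes by +0.85 percentage points.

Initially, labor force = 219.86 + 12.84 = 232.70 million, so u = 12.84/232.70 = 5.52%.
After the first change, unemployed and labor force both rise by 14.04 → E = 219.86, U = 26.88, labor force = 246.74 million.
After the second change, unemployed falls and employed rises by 11.16; labor force unchanged → E = 231.02, U = 15.72, labor force = 246.74 million.
New unemployment rate = 15.72 / 246.74 = 6.37%.
Change = 6.37% − 5.52% = +0.85 percentage points.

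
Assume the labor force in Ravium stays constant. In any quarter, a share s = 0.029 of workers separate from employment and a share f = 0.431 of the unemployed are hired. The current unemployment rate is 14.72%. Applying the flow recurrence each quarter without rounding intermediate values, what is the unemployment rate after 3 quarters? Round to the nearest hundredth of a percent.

With a fixed labor force, u_{t+1} = u_t + s·(1−u_t) − f·u_t = u_t·(1−s−f) + s.
Here 1−s−f = 0.540 and s = 0.029.
u_1 = 0.147200 × 0.540 + 0.029 = 0.108488.
u_2 = 0.108488 × 0.540 + 0.029 = 0.087584.
u_3 = 0.087584 × 0.540 + 0.029 = 0.076295.

Unemployment rate after three quarters ≈ 7.63%.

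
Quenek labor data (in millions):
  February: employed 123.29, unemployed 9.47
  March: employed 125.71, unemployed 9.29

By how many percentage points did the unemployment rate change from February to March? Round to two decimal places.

February: labor force = 123.29 + 9.47 = 132.76; u = 9.47/132.76 = 7.13%.
March: labor force = 125.71 + 9.29 = 135.00; u = 9.29/135.00 = 6.88%.
Change = 6.88% − 7.13% = −0.25 pp.

The unemployment rate changed by −0.25 percentage points.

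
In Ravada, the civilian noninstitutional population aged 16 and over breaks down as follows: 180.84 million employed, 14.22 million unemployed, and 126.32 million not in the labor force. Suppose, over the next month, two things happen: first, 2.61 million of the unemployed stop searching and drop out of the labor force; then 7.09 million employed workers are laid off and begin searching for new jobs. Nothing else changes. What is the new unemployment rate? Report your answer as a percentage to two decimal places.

New unemployment rate ≈ 9.72%.

Initially, labor force = 180.84 + 14.22 = 195.06 million, so u = 14.22/195.06 = 7.29%.
After the first change, unemployed and labor force both fall by 2.61 → E = 180.84, U = 11.61, labor force = 192.45 million.
After the second change, employed falls and unemployed rises by 7.09; labor force unchanged → E = 173.75, U = 18.70, labor force = 192.45 million.
New unemployment rate = 18.70 / 192.45 = 9.72%.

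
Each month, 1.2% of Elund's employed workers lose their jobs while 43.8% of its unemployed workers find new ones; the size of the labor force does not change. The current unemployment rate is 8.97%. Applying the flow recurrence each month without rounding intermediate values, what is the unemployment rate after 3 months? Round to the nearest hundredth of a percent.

With a fixed labor force, u_{t+1} = u_t + s·(1−u_t) − f·u_t = u_t·(1−s−f) + s.
Here 1−s−f = 0.550 and s = 0.012.
u_1 = 0.089700 × 0.550 + 0.012 = 0.061335.
u_2 = 0.061335 × 0.550 + 0.012 = 0.045734.
u_3 = 0.045734 × 0.550 + 0.012 = 0.037154.

Unemployment rate after three months ≈ 3.72%.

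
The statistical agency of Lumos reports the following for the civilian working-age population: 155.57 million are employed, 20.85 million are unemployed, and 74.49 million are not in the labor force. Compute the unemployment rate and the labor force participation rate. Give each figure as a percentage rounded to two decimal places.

Labor force = employed + unemployed = 155.57 + 20.85 = 176.42 million.
Working-age population = 176.42 + 74.49 = 250.91 million.
Unemployment rate = 20.85 / 176.42 = 11.82%.
Labor force participation rate = 176.42 / 250.91 = 70.31%.

Unemployment rate ≈ 11.82%; labor force participation rate ≈ 70.31%.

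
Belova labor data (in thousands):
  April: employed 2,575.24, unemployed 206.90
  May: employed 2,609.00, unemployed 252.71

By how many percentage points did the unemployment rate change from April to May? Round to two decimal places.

April: labor force = 2,575.24 + 206.90 = 2,782.14; u = 206.90/2,782.14 = 7.44%.
May: labor force = 2,609.00 + 252.71 = 2,861.71; u = 252.71/2,861.71 = 8.83%.
Change = 8.83% − 7.44% = +1.39 pp.

The unemployment rate changed by +1.39 percentage points.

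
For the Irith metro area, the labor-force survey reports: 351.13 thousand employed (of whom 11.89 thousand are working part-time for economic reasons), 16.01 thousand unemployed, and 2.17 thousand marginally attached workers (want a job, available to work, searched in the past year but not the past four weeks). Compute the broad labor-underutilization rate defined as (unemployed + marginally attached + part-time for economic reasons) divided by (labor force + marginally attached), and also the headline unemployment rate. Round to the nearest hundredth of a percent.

Labor force = 351.13 + 16.01 = 367.14 thousand.
Numerator = 16.01 + 2.17 + 11.89 = 30.07 thousand.
Denominator = 367.14 + 2.17 = 369.31 thousand.
Broad rate = 30.07 / 369.31 = 8.14%.
Headline unemployment rate = 16.01 / 367.14 = 4.36%.

Broad underutilization rate ≈ 8.14%; headline unemployment rate ≈ 4.36%.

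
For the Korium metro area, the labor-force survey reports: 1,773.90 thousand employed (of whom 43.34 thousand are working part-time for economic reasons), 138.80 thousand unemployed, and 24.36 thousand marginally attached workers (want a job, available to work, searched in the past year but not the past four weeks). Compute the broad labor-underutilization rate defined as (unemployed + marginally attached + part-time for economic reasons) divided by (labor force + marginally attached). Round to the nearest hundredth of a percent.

Broad underutilization rate ≈ 10.66%.

Labor force = 1,773.90 + 138.80 = 1,912.70 thousand.
Numerator = 138.80 + 24.36 + 43.34 = 206.50 thousand.
Denominator = 1,912.70 + 24.36 = 1,937.06 thousand.
Broad rate = 206.50 / 1,937.06 = 10.66%.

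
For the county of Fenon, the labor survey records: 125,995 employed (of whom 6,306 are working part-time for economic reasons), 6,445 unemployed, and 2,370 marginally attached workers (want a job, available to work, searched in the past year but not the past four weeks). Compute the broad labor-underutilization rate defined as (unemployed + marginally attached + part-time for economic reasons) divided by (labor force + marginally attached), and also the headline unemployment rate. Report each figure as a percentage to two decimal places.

Broad underutilization rate ≈ 11.22%; headline unemployment rate ≈ 4.87%.

Labor force = 125,995 + 6,445 = 132,440.
Numerator = 6,445 + 2,370 + 6,306 = 15,121.
Denominator = 132,440 + 2,370 = 134,810.
Broad rate = 15,121 / 134,810 = 11.22%.
Headline unemployment rate = 6,445 / 132,440 = 4.87%.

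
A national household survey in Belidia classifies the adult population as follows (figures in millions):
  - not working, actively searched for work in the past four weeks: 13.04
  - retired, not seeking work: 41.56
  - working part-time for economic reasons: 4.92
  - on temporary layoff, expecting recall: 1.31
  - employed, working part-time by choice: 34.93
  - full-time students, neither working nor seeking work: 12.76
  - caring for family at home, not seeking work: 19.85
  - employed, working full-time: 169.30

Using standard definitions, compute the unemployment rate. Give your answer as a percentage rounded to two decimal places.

Employed = 4.92 + 34.93 + 169.30 = 209.15 million (anyone who worked, including part-time for economic reasons, counts as employed).
Unemployed = 13.04 + 1.31 = 14.35 million (jobless and actively searching, or on temporary layoff).
Labor force = 209.15 + 14.35 = 223.50 million.
Unemployment rate = 14.35 / 223.50 = 6.42%.

Unemployment rate ≈ 6.42%.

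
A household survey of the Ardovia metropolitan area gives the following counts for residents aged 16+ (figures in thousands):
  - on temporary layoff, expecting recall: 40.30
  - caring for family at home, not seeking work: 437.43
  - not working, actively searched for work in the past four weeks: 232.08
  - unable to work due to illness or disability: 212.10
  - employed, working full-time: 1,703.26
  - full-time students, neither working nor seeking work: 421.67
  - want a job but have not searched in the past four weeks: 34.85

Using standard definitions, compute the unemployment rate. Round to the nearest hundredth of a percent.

Employed = 1,703.26 thousand.
Unemployed = 40.30 + 232.08 = 272.38 thousand (jobless and actively searching, or on temporary layoff).
Labor force = 1,703.26 + 272.38 = 1,975.64 thousand.
Unemployment rate = 272.38 / 1,975.64 = 13.79%.

Unemployment rate ≈ 13.79%.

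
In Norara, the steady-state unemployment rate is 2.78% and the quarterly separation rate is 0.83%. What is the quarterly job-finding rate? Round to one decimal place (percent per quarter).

From u* = s/(s+f): f = s·(1−u)/u.
f = 0.83 × (1 − 0.0278) / 0.0278 = 0.8069 / 0.0278 ≈ 29.0% per quarter.

Job-finding rate ≈ 29.0% per quarter.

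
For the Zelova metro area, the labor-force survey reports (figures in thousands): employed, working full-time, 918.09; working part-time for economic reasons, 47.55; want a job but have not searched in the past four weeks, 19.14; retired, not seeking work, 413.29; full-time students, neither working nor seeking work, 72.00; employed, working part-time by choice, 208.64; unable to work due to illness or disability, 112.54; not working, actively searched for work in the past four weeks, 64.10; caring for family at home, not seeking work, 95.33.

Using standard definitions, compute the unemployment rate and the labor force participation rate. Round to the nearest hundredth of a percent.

Employed = 918.09 + 47.55 + 208.64 = 1,174.28 thousand (anyone who worked, including part-time for economic reasons, counts as employed).
Unemployed = 64.10 thousand.
Labor force = 1,174.28 + 64.10 = 1,238.38 thousand.
Not in labor force = 19.14 + 413.29 + 72.00 + 112.54 + 95.33 = 712.30 thousand (those not working and not actively searching are outside the labor force — including those who want a job but have given up searching).
Civilian working-age population = 1,238.38 + 712.30 = 1,950.68 thousand.
Unemployment rate = 64.10 / 1,238.38 = 5.18%.
Labor force participation rate = 1,238.38 / 1,950.68 = 63.48%.

Unemployment rate ≈ 5.18%; labor force participation rate ≈ 63.48%.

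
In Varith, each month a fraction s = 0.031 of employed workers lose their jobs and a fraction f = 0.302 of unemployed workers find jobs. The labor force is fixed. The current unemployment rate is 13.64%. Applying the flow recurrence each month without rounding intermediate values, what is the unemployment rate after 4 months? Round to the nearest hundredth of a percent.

Unemployment rate after four months ≈ 10.17%.

With a fixed labor force, u_{t+1} = u_t + s·(1−u_t) − f·u_t = u_t·(1−s−f) + s.
Here 1−s−f = 0.667 and s = 0.031.
u_1 = 0.136400 × 0.667 + 0.031 = 0.121979.
u_2 = 0.121979 × 0.667 + 0.031 = 0.112360.
u_3 = 0.112360 × 0.667 + 0.031 = 0.105944.
u_4 = 0.105944 × 0.667 + 0.031 = 0.101665.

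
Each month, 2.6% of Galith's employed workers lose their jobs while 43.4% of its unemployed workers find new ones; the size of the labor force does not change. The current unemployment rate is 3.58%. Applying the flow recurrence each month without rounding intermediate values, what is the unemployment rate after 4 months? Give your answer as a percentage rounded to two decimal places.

Unemployment rate after four months ≈ 5.48%.

With a fixed labor force, u_{t+1} = u_t + s·(1−u_t) − f·u_t = u_t·(1−s−f) + s.
Here 1−s−f = 0.540 and s = 0.026.
u_1 = 0.035800 × 0.540 + 0.026 = 0.045332.
u_2 = 0.045332 × 0.540 + 0.026 = 0.050479.
u_3 = 0.050479 × 0.540 + 0.026 = 0.053259.
u_4 = 0.053259 × 0.540 + 0.026 = 0.054760.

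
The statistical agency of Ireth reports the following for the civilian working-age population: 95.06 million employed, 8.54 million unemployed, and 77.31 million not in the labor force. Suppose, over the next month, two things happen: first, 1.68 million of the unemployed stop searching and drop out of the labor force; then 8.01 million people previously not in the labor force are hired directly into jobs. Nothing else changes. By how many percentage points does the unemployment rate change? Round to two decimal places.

The unemployment rate changes by −2.00 percentage points.

Initially, labor force = 95.06 + 8.54 = 103.60 million, so u = 8.54/103.60 = 8.24%.
After the first change, unemployed and labor force both fall by 1.68 → E = 95.06, U = 6.86, labor force = 101.92 million.
After the second change, employed and labor force both rise by 8.01; unemployed unchanged → E = 103.07, U = 6.86, labor force = 109.93 million.
New unemployment rate = 6.86 / 109.93 = 6.24%.
Change = 6.24% − 8.24% = −2.00 percentage points.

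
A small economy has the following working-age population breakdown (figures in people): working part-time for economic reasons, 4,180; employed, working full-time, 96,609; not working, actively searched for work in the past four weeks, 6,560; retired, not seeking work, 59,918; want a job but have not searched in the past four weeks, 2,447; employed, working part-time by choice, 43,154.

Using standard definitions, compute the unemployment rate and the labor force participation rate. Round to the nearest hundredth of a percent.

Employed = 4,180 + 96,609 + 43,154 = 143,943 (anyone who worked, including part-time for economic reasons, counts as employed).
Unemployed = 6,560.
Labor force = 143,943 + 6,560 = 150,503.
Not in labor force = 59,918 + 2,447 = 62,365 (those not working and not actively searching are outside the labor force — including those who want a job but have given up searching).
Civilian working-age population = 150,503 + 62,365 = 212,868.
Unemployment rate = 6,560 / 150,503 = 4.36%.
Labor force participation rate = 150,503 / 212,868 = 70.70%.

Unemployment rate ≈ 4.36%; labor force participation rate ≈ 70.70%.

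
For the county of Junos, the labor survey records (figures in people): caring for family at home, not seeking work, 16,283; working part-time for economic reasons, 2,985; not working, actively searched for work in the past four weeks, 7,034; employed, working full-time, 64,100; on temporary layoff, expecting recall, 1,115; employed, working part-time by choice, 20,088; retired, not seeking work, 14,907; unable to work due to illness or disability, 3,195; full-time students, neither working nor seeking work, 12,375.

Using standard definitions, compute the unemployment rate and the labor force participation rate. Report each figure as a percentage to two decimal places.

Employed = 2,985 + 64,100 + 20,088 = 87,173 (anyone who worked, including part-time for economic reasons, counts as employed).
Unemployed = 7,034 + 1,115 = 8,149 (jobless and actively searching, or on temporary layoff).
Labor force = 87,173 + 8,149 = 95,322.
Not in labor force = 16,283 + 14,907 + 3,195 + 12,375 = 46,760 (those not working and not actively searching are outside the labor force).
Civilian working-age population = 95,322 + 46,760 = 142,082.
Unemployment rate = 8,149 / 95,322 = 8.55%.
Labor force participation rate = 95,322 / 142,082 = 67.09%.

Unemployment rate ≈ 8.55%; labor force participation rate ≈ 67.09%.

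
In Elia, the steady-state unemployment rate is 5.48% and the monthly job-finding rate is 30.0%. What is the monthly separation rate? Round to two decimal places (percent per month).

Separation rate ≈ 1.74% per month.

From u* = s/(s+f): s = u·f/(1−u).
s = 0.0548 × 30.0 / (1 − 0.0548) = 1.6440 / 0.9452 ≈ 1.74% per month.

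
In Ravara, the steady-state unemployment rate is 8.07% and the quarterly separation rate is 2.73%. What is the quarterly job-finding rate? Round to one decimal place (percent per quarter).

Job-finding rate ≈ 31.1% per quarter.

From u* = s/(s+f): f = s·(1−u)/u.
f = 2.73 × (1 − 0.0807) / 0.0807 = 2.5097 / 0.0807 ≈ 31.1% per quarter.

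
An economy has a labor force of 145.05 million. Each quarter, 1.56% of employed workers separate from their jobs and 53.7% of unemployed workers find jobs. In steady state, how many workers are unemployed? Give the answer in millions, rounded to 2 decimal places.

Steady-state unemployment rate u* = s/(s+f) = 1.56/(1.56+53.7) = 0.028230.
Unemployed = u* × labor force = 0.028230 × 145.05 ≈ 4.09 million.

About 4.09 million are unemployed in steady state.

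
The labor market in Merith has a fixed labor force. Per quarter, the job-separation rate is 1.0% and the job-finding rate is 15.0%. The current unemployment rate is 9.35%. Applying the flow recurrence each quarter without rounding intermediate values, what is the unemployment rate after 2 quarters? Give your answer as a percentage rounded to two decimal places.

Unemployment rate after two quarters ≈ 8.44%.

With a fixed labor force, u_{t+1} = u_t + s·(1−u_t) − f·u_t = u_t·(1−s−f) + s.
Here 1−s−f = 0.840 and s = 0.010.
u_1 = 0.093500 × 0.840 + 0.010 = 0.088540.
u_2 = 0.088540 × 0.840 + 0.010 = 0.084374.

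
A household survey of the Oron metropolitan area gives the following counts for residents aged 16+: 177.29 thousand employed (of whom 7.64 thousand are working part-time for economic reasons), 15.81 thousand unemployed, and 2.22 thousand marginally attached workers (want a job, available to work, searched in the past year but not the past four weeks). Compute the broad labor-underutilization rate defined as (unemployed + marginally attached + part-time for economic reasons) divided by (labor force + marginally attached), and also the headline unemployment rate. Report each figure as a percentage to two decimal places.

Broad underutilization rate ≈ 13.14%; headline unemployment rate ≈ 8.19%.

Labor force = 177.29 + 15.81 = 193.10 thousand.
Numerator = 15.81 + 2.22 + 7.64 = 25.67 thousand.
Denominator = 193.10 + 2.22 = 195.32 thousand.
Broad rate = 25.67 / 195.32 = 13.14%.
Headline unemployment rate = 15.81 / 193.10 = 8.19%.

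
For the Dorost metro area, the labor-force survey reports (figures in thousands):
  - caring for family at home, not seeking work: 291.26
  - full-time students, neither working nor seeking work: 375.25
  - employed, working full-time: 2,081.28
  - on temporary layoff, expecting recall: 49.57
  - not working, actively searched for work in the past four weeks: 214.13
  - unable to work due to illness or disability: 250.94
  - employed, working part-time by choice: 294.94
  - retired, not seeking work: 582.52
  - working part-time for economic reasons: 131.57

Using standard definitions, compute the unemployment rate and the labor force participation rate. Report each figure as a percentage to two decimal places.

Unemployment rate ≈ 9.51%; labor force participation rate ≈ 64.88%.

Employed = 2,081.28 + 294.94 + 131.57 = 2,507.79 thousand (anyone who worked, including part-time for economic reasons, counts as employed).
Unemployed = 49.57 + 214.13 = 263.70 thousand (jobless and actively searching, or on temporary layoff).
Labor force = 2,507.79 + 263.70 = 2,771.49 thousand.
Not in labor force = 291.26 + 375.25 + 250.94 + 582.52 = 1,499.97 thousand (those not working and not actively searching are outside the labor force).
Civilian working-age population = 2,771.49 + 1,499.97 = 4,271.46 thousand.
Unemployment rate = 263.70 / 2,771.49 = 9.51%.
Labor force participation rate = 2,771.49 / 4,271.46 = 64.88%.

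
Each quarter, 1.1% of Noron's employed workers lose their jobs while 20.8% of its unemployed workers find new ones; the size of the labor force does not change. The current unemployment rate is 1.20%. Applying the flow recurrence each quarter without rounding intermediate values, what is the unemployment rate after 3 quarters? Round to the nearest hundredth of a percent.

Unemployment rate after three quarters ≈ 3.20%.

With a fixed labor force, u_{t+1} = u_t + s·(1−u_t) − f·u_t = u_t·(1−s−f) + s.
Here 1−s−f = 0.781 and s = 0.011.
u_1 = 0.012000 × 0.781 + 0.011 = 0.020372.
u_2 = 0.020372 × 0.781 + 0.011 = 0.026911.
u_3 = 0.026911 × 0.781 + 0.011 = 0.032017.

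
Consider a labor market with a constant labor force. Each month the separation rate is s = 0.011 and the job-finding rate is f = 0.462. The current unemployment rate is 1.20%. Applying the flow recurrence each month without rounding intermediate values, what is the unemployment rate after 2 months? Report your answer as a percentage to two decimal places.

With a fixed labor force, u_{t+1} = u_t + s·(1−u_t) − f·u_t = u_t·(1−s−f) + s.
Here 1−s−f = 0.527 and s = 0.011.
u_1 = 0.012000 × 0.527 + 0.011 = 0.017324.
u_2 = 0.017324 × 0.527 + 0.011 = 0.020130.

Unemployment rate after two months ≈ 2.01%.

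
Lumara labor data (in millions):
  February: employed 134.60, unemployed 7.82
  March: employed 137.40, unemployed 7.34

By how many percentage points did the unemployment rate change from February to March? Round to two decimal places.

The unemployment rate changed by −0.42 percentage points.

February: labor force = 134.60 + 7.82 = 142.42; u = 7.82/142.42 = 5.49%.
March: labor force = 137.40 + 7.34 = 144.74; u = 7.34/144.74 = 5.07%.
Change = 5.07% − 5.49% = −0.42 pp.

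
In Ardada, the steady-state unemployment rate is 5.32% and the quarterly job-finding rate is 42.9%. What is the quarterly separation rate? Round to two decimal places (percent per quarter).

From u* = s/(s+f): s = u·f/(1−u).
s = 0.0532 × 42.9 / (1 − 0.0532) = 2.2823 / 0.9468 ≈ 2.41% per quarter.

Separation rate ≈ 2.41% per quarter.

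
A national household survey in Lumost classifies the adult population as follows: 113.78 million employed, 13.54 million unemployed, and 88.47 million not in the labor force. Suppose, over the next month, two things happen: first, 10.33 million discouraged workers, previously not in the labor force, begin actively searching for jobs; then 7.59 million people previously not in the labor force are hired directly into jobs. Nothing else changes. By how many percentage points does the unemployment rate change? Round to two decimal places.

Initially, labor force = 113.78 + 13.54 = 127.32 million, so u = 13.54/127.32 = 10.63%.
After the first change, unemployed and labor force both rise by 10.33 → E = 113.78, U = 23.87, labor force = 137.65 million.
After the second change, employed and labor force both rise by 7.59; unemployed unchanged → E = 121.37, U = 23.87, labor force = 145.24 million.
New unemployment rate = 23.87 / 145.24 = 16.43%.
Change = 16.43% − 10.63% = +5.80 percentage points.

The unemployment rate changes by +5.80 percentage points.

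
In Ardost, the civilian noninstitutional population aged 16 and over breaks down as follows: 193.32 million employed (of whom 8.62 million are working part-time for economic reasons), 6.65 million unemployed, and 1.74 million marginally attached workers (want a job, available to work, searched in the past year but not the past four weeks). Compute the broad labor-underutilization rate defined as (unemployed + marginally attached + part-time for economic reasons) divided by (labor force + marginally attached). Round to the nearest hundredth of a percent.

Labor force = 193.32 + 6.65 = 199.97 million.
Numerator = 6.65 + 1.74 + 8.62 = 17.01 million.
Denominator = 199.97 + 1.74 = 201.71 million.
Broad rate = 17.01 / 201.71 = 8.43%.

Broad underutilization rate ≈ 8.43%.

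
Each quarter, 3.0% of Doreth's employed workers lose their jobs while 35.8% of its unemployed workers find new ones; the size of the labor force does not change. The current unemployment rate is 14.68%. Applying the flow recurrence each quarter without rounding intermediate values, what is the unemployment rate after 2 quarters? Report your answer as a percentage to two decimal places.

With a fixed labor force, u_{t+1} = u_t + s·(1−u_t) − f·u_t = u_t·(1−s−f) + s.
Here 1−s−f = 0.612 and s = 0.030.
u_1 = 0.146800 × 0.612 + 0.030 = 0.119842.
u_2 = 0.119842 × 0.612 + 0.030 = 0.103343.

Unemployment rate after two quarters ≈ 10.33%.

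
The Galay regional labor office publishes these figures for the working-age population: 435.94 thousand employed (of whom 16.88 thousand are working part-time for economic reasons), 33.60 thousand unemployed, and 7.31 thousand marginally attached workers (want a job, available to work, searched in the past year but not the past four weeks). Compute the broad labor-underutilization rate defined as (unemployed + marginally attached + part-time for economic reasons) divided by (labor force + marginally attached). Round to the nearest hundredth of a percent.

Broad underutilization rate ≈ 12.12%.

Labor force = 435.94 + 33.60 = 469.54 thousand.
Numerator = 33.60 + 7.31 + 16.88 = 57.79 thousand.
Denominator = 469.54 + 7.31 = 476.85 thousand.
Broad rate = 57.79 / 476.85 = 12.12%.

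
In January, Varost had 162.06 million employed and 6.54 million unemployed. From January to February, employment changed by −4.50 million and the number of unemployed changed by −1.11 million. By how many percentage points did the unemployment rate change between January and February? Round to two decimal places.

The unemployment rate changed by −0.55 percentage points.

January: labor force = 162.06 + 6.54 = 168.60; u = 6.54/168.60 = 3.88%.
February: labor force = 157.56 + 5.43 = 162.99; u = 5.43/162.99 = 3.33%.
Change = 3.33% − 3.88% = −0.55 pp.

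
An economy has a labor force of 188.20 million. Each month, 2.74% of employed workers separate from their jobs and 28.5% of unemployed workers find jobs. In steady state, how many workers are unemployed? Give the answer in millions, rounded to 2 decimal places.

Steady-state unemployment rate u* = s/(s+f) = 2.74/(2.74+28.5) = 0.087708.
Unemployed = u* × labor force = 0.087708 × 188.20 ≈ 16.51 million.

About 16.51 million are unemployed in steady state.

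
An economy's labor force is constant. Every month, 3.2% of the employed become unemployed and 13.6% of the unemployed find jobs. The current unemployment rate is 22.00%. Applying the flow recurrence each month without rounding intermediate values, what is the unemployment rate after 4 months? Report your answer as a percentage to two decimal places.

Unemployment rate after four months ≈ 20.46%.

With a fixed labor force, u_{t+1} = u_t + s·(1−u_t) − f·u_t = u_t·(1−s−f) + s.
Here 1−s−f = 0.832 and s = 0.032.
u_1 = 0.220000 × 0.832 + 0.032 = 0.215040.
u_2 = 0.215040 × 0.832 + 0.032 = 0.210913.
u_3 = 0.210913 × 0.832 + 0.032 = 0.207480.
u_4 = 0.207480 × 0.832 + 0.032 = 0.204623.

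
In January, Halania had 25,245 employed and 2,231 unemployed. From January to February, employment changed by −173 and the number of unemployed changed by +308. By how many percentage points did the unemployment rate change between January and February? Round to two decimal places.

January: labor force = 25,245 + 2,231 = 27,476; u = 2,231/27,476 = 8.12%.
February: labor force = 25,072 + 2,539 = 27,611; u = 2,539/27,611 = 9.20%.
Change = 9.20% − 8.12% = +1.08 pp.

The unemployment rate changed by +1.08 percentage points.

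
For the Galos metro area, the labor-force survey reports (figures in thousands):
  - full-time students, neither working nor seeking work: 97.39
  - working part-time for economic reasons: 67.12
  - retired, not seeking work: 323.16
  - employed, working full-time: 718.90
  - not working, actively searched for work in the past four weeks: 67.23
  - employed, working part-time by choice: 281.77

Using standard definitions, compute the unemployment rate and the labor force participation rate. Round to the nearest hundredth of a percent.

Employed = 67.12 + 718.90 + 281.77 = 1,067.79 thousand (anyone who worked, including part-time for economic reasons, counts as employed).
Unemployed = 67.23 thousand.
Labor force = 1,067.79 + 67.23 = 1,135.02 thousand.
Not in labor force = 97.39 + 323.16 = 420.55 thousand (those not working and not actively searching are outside the labor force).
Civilian working-age population = 1,135.02 + 420.55 = 1,555.57 thousand.
Unemployment rate = 67.23 / 1,135.02 = 5.92%.
Labor force participation rate = 1,135.02 / 1,555.57 = 72.96%.

Unemployment rate ≈ 5.92%; labor force participation rate ≈ 72.96%.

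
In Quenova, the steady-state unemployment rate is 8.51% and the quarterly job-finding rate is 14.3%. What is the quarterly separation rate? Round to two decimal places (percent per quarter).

Separation rate ≈ 1.33% per quarter.

From u* = s/(s+f): s = u·f/(1−u).
s = 0.0851 × 14.3 / (1 − 0.0851) = 1.2169 / 0.9149 ≈ 1.33% per quarter.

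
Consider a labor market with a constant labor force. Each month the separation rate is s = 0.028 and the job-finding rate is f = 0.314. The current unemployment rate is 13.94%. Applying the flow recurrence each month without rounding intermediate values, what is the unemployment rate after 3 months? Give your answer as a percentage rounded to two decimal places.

Unemployment rate after three months ≈ 9.83%.

With a fixed labor force, u_{t+1} = u_t + s·(1−u_t) − f·u_t = u_t·(1−s−f) + s.
Here 1−s−f = 0.658 and s = 0.028.
u_1 = 0.139400 × 0.658 + 0.028 = 0.119725.
u_2 = 0.119725 × 0.658 + 0.028 = 0.106779.
u_3 = 0.106779 × 0.658 + 0.028 = 0.098261.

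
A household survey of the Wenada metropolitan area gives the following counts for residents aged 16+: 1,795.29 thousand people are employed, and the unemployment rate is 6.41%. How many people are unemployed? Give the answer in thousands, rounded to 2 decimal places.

Let U be the number unemployed. The labor force is E + U, and U/(E+U) = 0.0641.
So U = 0.0641 × 1,795.29 / (1 − 0.0641) = 115.0781 / 0.9359 ≈ 122.96 thousand.

About 122.96 thousand are unemployed.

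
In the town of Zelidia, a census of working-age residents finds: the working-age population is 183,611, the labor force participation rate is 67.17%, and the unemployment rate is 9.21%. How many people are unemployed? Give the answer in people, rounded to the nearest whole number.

Labor force = 0.6717 × 183,611 = 123,332.
Unemployed = 0.0921 × 123,332 ≈ 11,359.

About 11,359 are unemployed.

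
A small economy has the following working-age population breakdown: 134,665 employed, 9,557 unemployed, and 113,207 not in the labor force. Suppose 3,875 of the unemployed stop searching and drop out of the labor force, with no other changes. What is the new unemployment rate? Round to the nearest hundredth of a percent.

New unemployment rate ≈ 4.05%.

Initially, labor force = 134,665 + 9,557 = 144,222, so u = 9,557/144,222 = 6.63%.
After the change, unemployed and labor force both fall by 3,875 → E = 134,665, U = 5,682, labor force = 140,347.
New unemployment rate = 5,682 / 140,347 = 4.05%.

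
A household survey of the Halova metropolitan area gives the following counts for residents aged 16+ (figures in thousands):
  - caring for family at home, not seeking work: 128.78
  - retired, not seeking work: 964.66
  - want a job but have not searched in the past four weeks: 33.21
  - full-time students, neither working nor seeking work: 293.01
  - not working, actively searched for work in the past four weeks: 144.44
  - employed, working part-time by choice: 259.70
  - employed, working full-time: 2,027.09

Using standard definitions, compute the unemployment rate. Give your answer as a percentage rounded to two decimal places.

Employed = 259.70 + 2,027.09 = 2,286.79 thousand.
Unemployed = 144.44 thousand.
Labor force = 2,286.79 + 144.44 = 2,431.23 thousand.
Unemployment rate = 144.44 / 2,431.23 = 5.94%.

Unemployment rate ≈ 5.94%.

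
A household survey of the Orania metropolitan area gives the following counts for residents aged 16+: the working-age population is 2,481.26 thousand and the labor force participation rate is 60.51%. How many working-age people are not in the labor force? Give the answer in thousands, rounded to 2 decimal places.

About 979.85 thousand are not in the labor force.

Share not in the labor force = 1 − 0.6051 = 0.3949.
Not in labor force = 0.3949 × 2,481.26 ≈ 979.85 thousand.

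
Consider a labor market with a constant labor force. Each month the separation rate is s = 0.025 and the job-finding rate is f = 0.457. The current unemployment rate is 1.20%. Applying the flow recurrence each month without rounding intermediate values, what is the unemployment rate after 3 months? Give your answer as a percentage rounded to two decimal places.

Unemployment rate after three months ≈ 4.63%.

With a fixed labor force, u_{t+1} = u_t + s·(1−u_t) − f·u_t = u_t·(1−s−f) + s.
Here 1−s−f = 0.518 and s = 0.025.
u_1 = 0.012000 × 0.518 + 0.025 = 0.031216.
u_2 = 0.031216 × 0.518 + 0.025 = 0.041170.
u_3 = 0.041170 × 0.518 + 0.025 = 0.046326.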